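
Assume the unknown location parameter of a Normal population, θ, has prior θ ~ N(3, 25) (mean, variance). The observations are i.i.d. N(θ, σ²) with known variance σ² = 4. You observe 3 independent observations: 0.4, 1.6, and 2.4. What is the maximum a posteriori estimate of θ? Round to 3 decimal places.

n = 3; x̄ = (0.4 + 1.6 + 2.4)/3 = 4.4/3 = 22/15 ≈ 1.4667.
For a Normal prior and Normal likelihood with known variance, the posterior is Normal; its mode equals its mean, the precision-weighted average.
Prior precision 1/σ₀² = 1/25 = 0.04; data precision n/σ² = 3/4 = 0.75.
θ̂ = (0.04·3 + 0.75·(22/15)) / (0.04 + 0.75) = 1.22/0.79 = 122/79 ≈ 1.544.

θ̂_MAP = 1.544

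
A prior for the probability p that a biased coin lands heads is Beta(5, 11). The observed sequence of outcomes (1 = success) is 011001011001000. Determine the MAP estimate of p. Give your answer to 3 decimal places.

Prior: Beta(5, 11).
Data: 6 successes in 15 trials (from the sequence). The binomial likelihood contributes p^6(1−p)^9, so the posterior is Beta(5+6, 11+9) = Beta(11, 20).
For Beta(a, b) with a, b > 1 the mode is (a−1)/(a+b−2) = 10/29 ≈ 0.345.

p̂_MAP = 0.345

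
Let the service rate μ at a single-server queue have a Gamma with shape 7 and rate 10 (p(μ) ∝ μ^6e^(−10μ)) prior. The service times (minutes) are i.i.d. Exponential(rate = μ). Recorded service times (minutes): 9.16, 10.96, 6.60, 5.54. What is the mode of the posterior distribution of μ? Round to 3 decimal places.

μ̂_MAP = 0.237

The Exponential(rate=μ) likelihood is ∝ μ^n e^(−μΣtᵢ). Here n = 4 and Σtᵢ = 9.16 + 10.96 + 6.60 + 5.54 = 32.26.
Posterior ∝ μ^6e^(−10μ) · μ^4e^(−32.26μ) = μ^10e^(−42.26μ), i.e. Gamma(11, 42.26).
Mode = (a−1)/b = 10/42.26 ≈ 0.237.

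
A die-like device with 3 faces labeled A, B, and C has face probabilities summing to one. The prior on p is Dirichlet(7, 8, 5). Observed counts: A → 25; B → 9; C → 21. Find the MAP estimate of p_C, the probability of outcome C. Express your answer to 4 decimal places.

The posterior is Dirichlet(αᵢ + nᵢ) = Dirichlet(32, 17, 26).
For a Dirichlet(a₁,…,a_K) with all aᵢ > 1, the mode has j-th component (aⱼ − 1)/(Σaᵢ − K).
Here Σaᵢ = 75 and K = 3, so p_C = (26 − 1)/(75 − 3) = 25/72 ≈ 0.3472.

MAP estimate of p_C = 0.3472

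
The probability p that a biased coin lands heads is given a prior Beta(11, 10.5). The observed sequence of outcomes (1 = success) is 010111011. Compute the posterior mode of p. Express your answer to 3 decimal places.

p̂_MAP = 0.561

Prior: Beta(11, 10.5).
Data: 6 successes in 9 trials (from the sequence). The binomial likelihood contributes p^6(1−p)^3, so the posterior is Beta(11+6, 10.5+3) = Beta(17, 13.5).
For Beta(a, b) with a, b > 1 the mode is (a−1)/(a+b−2) = 16/28.5 ≈ 0.561.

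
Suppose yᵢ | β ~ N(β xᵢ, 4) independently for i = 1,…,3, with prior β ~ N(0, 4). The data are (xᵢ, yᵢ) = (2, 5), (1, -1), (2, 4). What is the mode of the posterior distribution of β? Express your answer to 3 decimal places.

β̂_MAP = 1.700

log p(β | y) = −Σ(yᵢ − βxᵢ)²/(2·4) − β²/(2·4) + const.
Setting the derivative to zero: Σxᵢ(yᵢ − βxᵢ)/4 − β/4 = 0, so β = Σxᵢyᵢ / (Σxᵢ² + σ²/τ²).
Σxᵢyᵢ = 2·5 + 1·(-1) + 2·4 = 17; Σxᵢ² = 9; σ²/τ² = 1.
β̂_MAP = 17 / (9 + 1) = 17/10 ≈ 1.700.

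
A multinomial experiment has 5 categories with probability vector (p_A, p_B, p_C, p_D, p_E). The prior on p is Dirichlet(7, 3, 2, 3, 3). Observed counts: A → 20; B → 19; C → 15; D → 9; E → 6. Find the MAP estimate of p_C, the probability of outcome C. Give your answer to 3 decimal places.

MAP estimate of p_C = 0.195

The posterior is Dirichlet(αᵢ + nᵢ) = Dirichlet(27, 22, 17, 12, 9).
For a Dirichlet(a₁,…,a_K) with all aᵢ > 1, the mode has j-th component (aⱼ − 1)/(Σaᵢ − K).
Here Σaᵢ = 87 and K = 5, so p_C = (17 − 1)/(87 − 5) = 16/82 ≈ 0.195.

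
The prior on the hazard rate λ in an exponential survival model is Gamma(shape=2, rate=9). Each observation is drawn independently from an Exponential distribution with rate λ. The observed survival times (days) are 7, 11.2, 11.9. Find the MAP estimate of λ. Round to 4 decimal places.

The Exponential(rate=λ) likelihood is ∝ λ^n e^(−λΣtᵢ). Here n = 3 and Σtᵢ = 7 + 11.2 + 11.9 = 30.1.
Posterior ∝ λe^(−9λ) · λ^3e^(−30.1λ) = λ^4e^(−39.1λ), i.e. Gamma(5, 39.1).
Mode = (a−1)/b = 4/39.1 ≈ 0.1023.

λ̂_MAP = 0.1023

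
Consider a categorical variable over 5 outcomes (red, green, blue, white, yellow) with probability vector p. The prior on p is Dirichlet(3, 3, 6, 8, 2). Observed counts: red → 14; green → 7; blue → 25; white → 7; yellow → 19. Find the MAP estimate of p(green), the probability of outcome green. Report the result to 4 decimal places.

MAP estimate of p(green) = 0.1011

The posterior is Dirichlet(αᵢ + nᵢ) = Dirichlet(17, 10, 31, 15, 21).
For a Dirichlet(a₁,…,a_K) with all aᵢ > 1, the mode has j-th component (aⱼ − 1)/(Σaᵢ − K).
Here Σaᵢ = 94 and K = 5, so p(green) = (10 − 1)/(94 − 5) = 9/89 ≈ 0.1011.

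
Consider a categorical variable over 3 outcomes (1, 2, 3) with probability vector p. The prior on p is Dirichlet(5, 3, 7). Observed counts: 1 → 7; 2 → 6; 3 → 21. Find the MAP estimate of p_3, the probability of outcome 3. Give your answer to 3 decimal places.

The posterior is Dirichlet(αᵢ + nᵢ) = Dirichlet(12, 9, 28).
For a Dirichlet(a₁,…,a_K) with all aᵢ > 1, the mode has j-th component (aⱼ − 1)/(Σaᵢ − K).
Here Σaᵢ = 49 and K = 3, so p_3 = (28 − 1)/(49 − 3) = 27/46 ≈ 0.587.

MAP estimate: 0.587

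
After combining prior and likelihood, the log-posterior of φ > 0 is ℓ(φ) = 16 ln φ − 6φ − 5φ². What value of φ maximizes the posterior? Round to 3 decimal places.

ℓ'(φ) = 16/φ − 6 − 10φ. Setting this to zero and multiplying by φ: 10φ² + 6φ − 16 = 0.
φ = (−6 + √(6² + 4·10·16)) / (2·10) = (−6 + √676) / 20 = (−6 + 26)/20 = 1.
ℓ''(φ) = −16/φ² − 10 < 0, confirming a maximum.

φ̂_MAP = 1.000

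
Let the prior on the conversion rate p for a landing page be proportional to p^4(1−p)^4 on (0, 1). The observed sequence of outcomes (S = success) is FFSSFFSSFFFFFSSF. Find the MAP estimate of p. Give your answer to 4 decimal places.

The prior density ∝ p^4(1−p)^4 is the kernel of Beta(5, 5).
Data: 6 successes in 16 trials (from the sequence). The binomial likelihood contributes p^6(1−p)^10, so the posterior is Beta(5+6, 5+10) = Beta(11, 15).
For Beta(a, b) with a, b > 1 the mode is (a−1)/(a+b−2) = 10/24 ≈ 0.4167.

p̂_MAP = 0.4167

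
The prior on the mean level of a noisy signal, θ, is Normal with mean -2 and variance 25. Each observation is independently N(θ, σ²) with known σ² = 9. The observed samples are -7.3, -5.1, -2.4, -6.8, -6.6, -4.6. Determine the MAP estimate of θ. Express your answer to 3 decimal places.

n = 6; x̄ = ((-7.3) + (-5.1) + (-2.4) + (-6.8) + (-6.6) + (-4.6))/6 = -32.8/6 = -82/15 ≈ -5.4667.
For a Normal prior and Normal likelihood with known variance, the posterior is Normal; its mode equals its mean, the precision-weighted average.
Prior precision 1/σ₀² = 1/25 = 0.04; data precision n/σ² = 6/9 = 2/3.
θ̂ = (0.04·(-2) + (2/3)·(-82/15)) / (0.04 + 2/3) = (-838/225)/(53/75) = -838/159 ≈ -5.270.

θ̂_MAP = -5.270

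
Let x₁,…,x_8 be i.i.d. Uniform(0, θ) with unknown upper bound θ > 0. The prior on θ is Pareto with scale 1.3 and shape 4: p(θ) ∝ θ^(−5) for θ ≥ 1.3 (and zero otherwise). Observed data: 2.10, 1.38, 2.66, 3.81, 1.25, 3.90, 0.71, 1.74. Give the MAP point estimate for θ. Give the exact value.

The Uniform(0, θ) likelihood is θ^(−n) for θ ≥ max(xᵢ), zero otherwise. Here max(xᵢ) = 3.90.
Posterior ∝ θ^(−5) · θ^(−8) = θ^(−13) on θ ≥ max(1.3, 3.90) = 3.90.
This density is strictly decreasing in θ, so the posterior mode lies at the lower boundary of the support.

θ̂_MAP = 3.90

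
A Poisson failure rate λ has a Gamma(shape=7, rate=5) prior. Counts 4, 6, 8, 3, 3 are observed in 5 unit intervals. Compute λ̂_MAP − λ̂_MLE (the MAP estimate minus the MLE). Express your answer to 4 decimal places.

Σxᵢ = 24. Posterior is Gamma(31, 10); MAP = (31−1)/10 = 30/10 ≈ 3.00000.
MLE = x̄ = 24/5 ≈ 4.80000.
Difference = 30/10 − 24/5 = -9/5 ≈ -1.8000.

MAP − MLE = -1.8000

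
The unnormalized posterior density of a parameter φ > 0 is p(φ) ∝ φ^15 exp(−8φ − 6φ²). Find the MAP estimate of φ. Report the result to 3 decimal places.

φ̂_MAP = 0.833

ℓ'(φ) = 15/φ − 8 − 12φ. Setting this to zero and multiplying by φ: 12φ² + 8φ − 15 = 0.
φ = (−8 + √(8² + 4·12·15)) / (2·12) = (−8 + √784) / 24 = (−8 + 28)/24 = 5/6.
ℓ''(φ) = −15/φ² − 12 < 0, confirming a maximum.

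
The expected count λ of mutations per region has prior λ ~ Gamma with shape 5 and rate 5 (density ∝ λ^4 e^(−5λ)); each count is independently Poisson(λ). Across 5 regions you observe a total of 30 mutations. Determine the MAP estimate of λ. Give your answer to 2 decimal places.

λ̂_MAP = 3.40

Σxᵢ = 30, n = 5.
Posterior ∝ λ^4e^(−5λ) · λ^30e^(−5λ) = λ^34e^(−10λ), i.e. Gamma(shape=35, rate=10).
The mode of a Gamma(a, b) with a ≥ 1 (shape–rate) is (a−1)/b = 34/10 ≈ 3.40.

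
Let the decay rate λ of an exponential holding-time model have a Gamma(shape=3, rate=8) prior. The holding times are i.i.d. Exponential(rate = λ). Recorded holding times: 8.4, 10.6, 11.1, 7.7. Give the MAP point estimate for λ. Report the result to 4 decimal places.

The Exponential(rate=λ) likelihood is ∝ λ^n e^(−λΣtᵢ). Here n = 4 and Σtᵢ = 8.4 + 10.6 + 11.1 + 7.7 = 37.8.
Posterior ∝ λ^2e^(−8λ) · λ^4e^(−37.8λ) = λ^6e^(−45.8λ), i.e. Gamma(7, 45.8).
Mode = (a−1)/b = 6/45.8 ≈ 0.1310.

λ̂_MAP = 0.1310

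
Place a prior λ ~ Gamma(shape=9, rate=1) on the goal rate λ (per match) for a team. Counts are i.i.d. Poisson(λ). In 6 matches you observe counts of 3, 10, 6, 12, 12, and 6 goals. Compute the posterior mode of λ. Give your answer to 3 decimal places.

λ̂_MAP = 8.143

Σxᵢ = 3+10+6+12+12+6 = 49, with n = 6.
Posterior ∝ λ^8e^(−1λ) · λ^49e^(−6λ) = λ^57e^(−7λ), i.e. Gamma(shape=58, rate=7).
The mode of a Gamma(a, b) with a ≥ 1 (shape–rate) is (a−1)/b = 57/7 ≈ 8.143.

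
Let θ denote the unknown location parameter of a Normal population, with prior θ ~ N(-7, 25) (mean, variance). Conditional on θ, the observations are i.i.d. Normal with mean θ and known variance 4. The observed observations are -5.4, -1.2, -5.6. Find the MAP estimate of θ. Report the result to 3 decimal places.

θ̂_MAP = -4.215

n = 3; x̄ = ((-5.4) + (-1.2) + (-5.6))/3 = -12.2/3 = -61/15 ≈ -4.0667.
For a Normal prior and Normal likelihood with known variance, the posterior is Normal; its mode equals its mean, the precision-weighted average.
Prior precision 1/σ₀² = 1/25 = 0.04; data precision n/σ² = 3/4 = 0.75.
θ̂ = (0.04·(-7) + 0.75·(-61/15)) / (0.04 + 0.75) = (-3.33)/0.79 = -333/79 ≈ -4.215.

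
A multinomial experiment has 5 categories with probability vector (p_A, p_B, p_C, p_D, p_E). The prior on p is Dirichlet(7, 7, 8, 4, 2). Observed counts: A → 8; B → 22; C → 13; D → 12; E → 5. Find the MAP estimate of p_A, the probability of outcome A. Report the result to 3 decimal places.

MAP estimate of p_A = 0.169

The posterior is Dirichlet(αᵢ + nᵢ) = Dirichlet(15, 29, 21, 16, 7).
For a Dirichlet(a₁,…,a_K) with all aᵢ > 1, the mode has j-th component (aⱼ − 1)/(Σaᵢ − K).
Here Σaᵢ = 88 and K = 5, so p_A = (15 − 1)/(88 − 5) = 14/83 ≈ 0.169.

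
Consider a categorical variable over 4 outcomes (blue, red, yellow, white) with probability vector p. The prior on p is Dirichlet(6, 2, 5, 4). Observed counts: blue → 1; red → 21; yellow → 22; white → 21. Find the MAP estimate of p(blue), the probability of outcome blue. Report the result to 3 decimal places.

The posterior is Dirichlet(αᵢ + nᵢ) = Dirichlet(7, 23, 27, 25).
For a Dirichlet(a₁,…,a_K) with all aᵢ > 1, the mode has j-th component (aⱼ − 1)/(Σaᵢ − K).
Here Σaᵢ = 82 and K = 4, so p(blue) = (7 − 1)/(82 − 4) = 6/78 ≈ 0.077.

MAP estimate of p(blue) = 0.077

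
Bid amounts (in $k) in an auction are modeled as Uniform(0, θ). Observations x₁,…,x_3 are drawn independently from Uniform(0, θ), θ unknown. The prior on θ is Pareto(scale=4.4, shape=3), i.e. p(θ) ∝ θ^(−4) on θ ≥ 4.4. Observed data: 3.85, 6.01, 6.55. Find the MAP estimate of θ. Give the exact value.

θ̂_MAP = 6.55

The Uniform(0, θ) likelihood is θ^(−n) for θ ≥ max(xᵢ), zero otherwise. Here max(xᵢ) = 6.55.
Posterior ∝ θ^(−4) · θ^(−3) = θ^(−7) on θ ≥ max(4.4, 6.55) = 6.55.
This density is strictly decreasing in θ, so the posterior mode lies at the lower boundary of the support.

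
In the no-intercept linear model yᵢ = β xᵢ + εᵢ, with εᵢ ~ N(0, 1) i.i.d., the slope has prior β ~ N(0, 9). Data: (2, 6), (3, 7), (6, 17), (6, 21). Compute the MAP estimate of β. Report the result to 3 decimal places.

β̂_MAP = 3.067

log p(β | y) = −Σ(yᵢ − βxᵢ)²/(2·1) − β²/(2·9) + const.
Setting the derivative to zero: Σxᵢ(yᵢ − βxᵢ)/1 − β/9 = 0, so β = Σxᵢyᵢ / (Σxᵢ² + σ²/τ²).
Σxᵢyᵢ = 2·6 + 3·7 + 6·17 + 6·21 = 261; Σxᵢ² = 85; σ²/τ² = 1/9.
β̂_MAP = 261 / (85 + 1/9) = 261/(766/9) = 2349/766 ≈ 3.067.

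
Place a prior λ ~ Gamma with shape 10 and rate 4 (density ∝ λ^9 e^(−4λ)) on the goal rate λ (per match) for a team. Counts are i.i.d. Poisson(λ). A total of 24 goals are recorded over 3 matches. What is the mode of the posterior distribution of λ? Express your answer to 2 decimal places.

Σxᵢ = 24, n = 3.
Posterior ∝ λ^9e^(−4λ) · λ^24e^(−3λ) = λ^33e^(−7λ), i.e. Gamma(shape=34, rate=7).
The mode of a Gamma(a, b) with a ≥ 1 (shape–rate) is (a−1)/b = 33/7 ≈ 4.71.

λ̂_MAP = 4.71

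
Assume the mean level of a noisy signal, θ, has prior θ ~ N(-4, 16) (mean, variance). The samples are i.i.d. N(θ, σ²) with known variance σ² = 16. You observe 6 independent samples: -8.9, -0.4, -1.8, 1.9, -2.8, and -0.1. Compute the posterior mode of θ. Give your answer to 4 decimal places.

n = 6; x̄ = ((-8.9) + (-0.4) + (-1.8) + 1.9 + (-2.8) + (-0.1))/6 = -12.1/6 = -121/60 ≈ -2.0167.
For a Normal prior and Normal likelihood with known variance, the posterior is Normal; its mode equals its mean, the precision-weighted average.
Prior precision 1/σ₀² = 1/16 = 0.0625; data precision n/σ² = 6/16 = 0.375.
θ̂ = (0.0625·(-4) + 0.375·(-121/60)) / (0.0625 + 0.375) = (-1.00625)/0.4375 = -2.3000.

θ̂_MAP = -2.3000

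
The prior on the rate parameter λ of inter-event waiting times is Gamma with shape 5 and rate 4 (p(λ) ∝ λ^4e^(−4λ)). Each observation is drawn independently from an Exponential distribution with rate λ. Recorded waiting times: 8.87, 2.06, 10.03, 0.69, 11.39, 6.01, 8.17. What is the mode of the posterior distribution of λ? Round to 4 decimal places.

λ̂_MAP = 0.2148

The Exponential(rate=λ) likelihood is ∝ λ^n e^(−λΣtᵢ). Here n = 7 and Σtᵢ = 8.87 + 2.06 + 10.03 + 0.69 + 11.39 + 6.01 + 8.17 = 47.22.
Posterior ∝ λ^4e^(−4λ) · λ^7e^(−47.22λ) = λ^11e^(−51.22λ), i.e. Gamma(12, 51.22).
Mode = (a−1)/b = 11/51.22 ≈ 0.2148.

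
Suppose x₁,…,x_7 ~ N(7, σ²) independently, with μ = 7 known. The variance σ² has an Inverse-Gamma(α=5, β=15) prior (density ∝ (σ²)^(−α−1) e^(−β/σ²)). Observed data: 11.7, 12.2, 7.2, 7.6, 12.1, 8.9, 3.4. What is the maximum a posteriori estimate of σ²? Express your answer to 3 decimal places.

σ̂²_MAP = 6.427

Sum of squared deviations about the known mean: SS = (11.7−7)² + (12.2−7)² + (7.2−7)² + (7.6−7)² + (12.1−7)² + (8.9−7)² + (3.4−7)² = 92.11.
The Normal likelihood contributes (σ²)^(−n/2) exp(−SS/(2σ²)), so the posterior is Inverse-Gamma(α + n/2, β + SS/2) = Inverse-Gamma(8.5, 61.055).
The mode of Inverse-Gamma(a, b) is b/(a+1) = 61.055/9.5 ≈ 6.427.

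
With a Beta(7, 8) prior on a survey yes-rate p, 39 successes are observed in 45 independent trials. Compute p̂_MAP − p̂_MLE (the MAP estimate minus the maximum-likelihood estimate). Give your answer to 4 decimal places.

Posterior is Beta(46, 14); MAP = (46−1)/(60−2) = 45/58 ≈ 0.77586.
MLE ignores the prior: p̂_MLE = k/n = 39/45 ≈ 0.86667.
Difference = 45/58 − 39/45 = -79/870 ≈ -0.0908.

MAP − MLE = -0.0908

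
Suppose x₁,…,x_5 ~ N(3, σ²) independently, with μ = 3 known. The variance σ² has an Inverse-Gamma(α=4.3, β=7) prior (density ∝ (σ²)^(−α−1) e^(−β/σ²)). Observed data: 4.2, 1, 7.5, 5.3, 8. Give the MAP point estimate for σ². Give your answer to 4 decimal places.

σ̂²_MAP = 4.4859

Sum of squared deviations about the known mean: SS = (4.2−3)² + (1−3)² + (7.5−3)² + (5.3−3)² + (8−3)² = 55.98.
The Normal likelihood contributes (σ²)^(−n/2) exp(−SS/(2σ²)), so the posterior is Inverse-Gamma(α + n/2, β + SS/2) = Inverse-Gamma(6.8, 34.99).
The mode of Inverse-Gamma(a, b) is b/(a+1) = 34.99/7.8 ≈ 4.4859.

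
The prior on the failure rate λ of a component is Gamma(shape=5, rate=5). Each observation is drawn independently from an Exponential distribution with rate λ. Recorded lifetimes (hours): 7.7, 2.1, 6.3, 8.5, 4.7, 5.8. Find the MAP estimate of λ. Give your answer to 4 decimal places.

λ̂_MAP = 0.2494

The Exponential(rate=λ) likelihood is ∝ λ^n e^(−λΣtᵢ). Here n = 6 and Σtᵢ = 7.7 + 2.1 + 6.3 + 8.5 + 4.7 + 5.8 = 35.1.
Posterior ∝ λ^4e^(−5λ) · λ^6e^(−35.1λ) = λ^10e^(−40.1λ), i.e. Gamma(11, 40.1).
Mode = (a−1)/b = 10/40.1 ≈ 0.2494.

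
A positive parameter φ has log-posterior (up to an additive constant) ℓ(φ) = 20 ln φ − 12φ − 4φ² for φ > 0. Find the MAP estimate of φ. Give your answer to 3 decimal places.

ℓ'(φ) = 20/φ − 12 − 8φ. Setting this to zero and multiplying by φ: 8φ² + 12φ − 20 = 0.
φ = (−12 + √(12² + 4·8·20)) / (2·8) = (−12 + √784) / 16 = (−12 + 28)/16 = 1.
ℓ''(φ) = −20/φ² − 8 < 0, confirming a maximum.

φ̂_MAP = 1.000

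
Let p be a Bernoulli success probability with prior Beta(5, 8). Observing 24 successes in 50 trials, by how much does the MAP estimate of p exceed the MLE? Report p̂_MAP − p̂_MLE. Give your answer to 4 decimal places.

MAP − MLE = -0.0210

Posterior is Beta(29, 34); MAP = (29−1)/(63−2) = 28/61 ≈ 0.45902.
MLE ignores the prior: p̂_MLE = k/n = 24/50 ≈ 0.48000.
Difference = 28/61 − 24/50 = -32/1525 ≈ -0.0210.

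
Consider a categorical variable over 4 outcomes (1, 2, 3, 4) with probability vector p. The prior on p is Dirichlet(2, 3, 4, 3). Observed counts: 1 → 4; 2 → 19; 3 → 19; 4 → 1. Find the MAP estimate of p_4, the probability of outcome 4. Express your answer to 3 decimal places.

MAP estimate: 0.059

The posterior is Dirichlet(αᵢ + nᵢ) = Dirichlet(6, 22, 23, 4).
For a Dirichlet(a₁,…,a_K) with all aᵢ > 1, the mode has j-th component (aⱼ − 1)/(Σaᵢ − K).
Here Σaᵢ = 55 and K = 4, so p_4 = (4 − 1)/(55 − 4) = 3/51 ≈ 0.059.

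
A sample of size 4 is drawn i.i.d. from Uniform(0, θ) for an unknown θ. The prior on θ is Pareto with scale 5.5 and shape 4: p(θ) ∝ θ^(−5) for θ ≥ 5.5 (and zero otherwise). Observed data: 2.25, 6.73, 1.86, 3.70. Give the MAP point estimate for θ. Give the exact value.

The Uniform(0, θ) likelihood is θ^(−n) for θ ≥ max(xᵢ), zero otherwise. Here max(xᵢ) = 6.73.
Posterior ∝ θ^(−5) · θ^(−4) = θ^(−9) on θ ≥ max(5.5, 6.73) = 6.73.
This density is strictly decreasing in θ, so the posterior mode lies at the lower boundary of the support.

θ̂_MAP = 6.73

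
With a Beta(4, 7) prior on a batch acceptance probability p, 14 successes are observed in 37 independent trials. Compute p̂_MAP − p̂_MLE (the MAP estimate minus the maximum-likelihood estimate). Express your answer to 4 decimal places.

MAP − MLE = -0.0088

Posterior is Beta(18, 30); MAP = (18−1)/(48−2) = 17/46 ≈ 0.36957.
MLE ignores the prior: p̂_MLE = k/n = 14/37 ≈ 0.37838.
Difference = 17/46 − 14/37 = -15/1702 ≈ -0.0088.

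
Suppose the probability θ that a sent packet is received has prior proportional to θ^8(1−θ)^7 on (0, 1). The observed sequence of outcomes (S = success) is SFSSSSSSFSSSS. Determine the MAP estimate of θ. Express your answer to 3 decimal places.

The prior density ∝ θ^8(1−θ)^7 is the kernel of Beta(9, 8).
Data: 11 successes in 13 trials (from the sequence). The binomial likelihood contributes θ^11(1−θ)^2, so the posterior is Beta(9+11, 8+2) = Beta(20, 10).
For Beta(a, b) with a, b > 1 the mode is (a−1)/(a+b−2) = 19/28 ≈ 0.679.

θ̂_MAP = 0.679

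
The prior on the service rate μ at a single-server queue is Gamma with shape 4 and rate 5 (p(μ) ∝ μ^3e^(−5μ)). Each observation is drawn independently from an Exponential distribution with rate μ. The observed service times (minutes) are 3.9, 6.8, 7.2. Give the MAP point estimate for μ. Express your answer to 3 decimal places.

μ̂_MAP = 0.262

The Exponential(rate=μ) likelihood is ∝ μ^n e^(−μΣtᵢ). Here n = 3 and Σtᵢ = 3.9 + 6.8 + 7.2 = 17.9.
Posterior ∝ μ^3e^(−5μ) · μ^3e^(−17.9μ) = μ^6e^(−22.9μ), i.e. Gamma(7, 22.9).
Mode = (a−1)/b = 6/22.9 ≈ 0.262.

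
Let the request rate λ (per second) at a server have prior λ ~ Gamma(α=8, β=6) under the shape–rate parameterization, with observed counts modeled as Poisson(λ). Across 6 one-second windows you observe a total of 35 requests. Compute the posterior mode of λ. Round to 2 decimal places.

Σxᵢ = 35, n = 6.
Posterior ∝ λ^7e^(−6λ) · λ^35e^(−6λ) = λ^42e^(−12λ), i.e. Gamma(shape=43, rate=12).
The mode of a Gamma(a, b) with a ≥ 1 (shape–rate) is (a−1)/b = 42/12 ≈ 3.50.

λ̂_MAP = 3.50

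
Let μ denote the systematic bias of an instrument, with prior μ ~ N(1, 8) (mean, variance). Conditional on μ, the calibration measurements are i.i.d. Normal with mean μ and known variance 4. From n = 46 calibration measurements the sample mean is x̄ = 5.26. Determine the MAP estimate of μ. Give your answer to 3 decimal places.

n = 46, x̄ = 5.26.
For a Normal prior and Normal likelihood with known variance, the posterior is Normal; its mode equals its mean, the precision-weighted average.
Prior precision 1/σ₀² = 1/8 = 0.125; data precision n/σ² = 46/4 = 11.5.
μ̂ = (0.125·1 + 11.5·5.26) / (0.125 + 11.5) = 60.615/11.625 = 4041/775 ≈ 5.214.

μ̂_MAP = 5.214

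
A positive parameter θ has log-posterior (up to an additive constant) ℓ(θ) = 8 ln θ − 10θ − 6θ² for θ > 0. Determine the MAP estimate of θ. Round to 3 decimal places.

ℓ'(θ) = 8/θ − 10 − 12θ. Setting this to zero and multiplying by θ: 12θ² + 10θ − 8 = 0.
θ = (−10 + √(10² + 4·12·8)) / (2·12) = (−10 + √484) / 24 = (−10 + 22)/24 = 1/2.
ℓ''(θ) = −8/θ² − 12 < 0, confirming a maximum.

θ̂_MAP = 0.500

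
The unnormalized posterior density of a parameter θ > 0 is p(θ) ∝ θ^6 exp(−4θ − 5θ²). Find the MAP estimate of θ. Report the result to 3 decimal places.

ℓ'(θ) = 6/θ − 4 − 10θ. Setting this to zero and multiplying by θ: 10θ² + 4θ − 6 = 0.
θ = (−4 + √(4² + 4·10·6)) / (2·10) = (−4 + √256) / 20 = (−4 + 16)/20 = 3/5.
ℓ''(θ) = −6/θ² − 10 < 0, confirming a maximum.

θ̂_MAP = 0.600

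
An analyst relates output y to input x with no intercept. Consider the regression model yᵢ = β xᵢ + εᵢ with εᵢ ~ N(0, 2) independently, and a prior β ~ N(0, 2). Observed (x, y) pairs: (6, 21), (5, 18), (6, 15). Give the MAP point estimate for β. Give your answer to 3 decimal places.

β̂_MAP = 3.122

log p(β | y) = −Σ(yᵢ − βxᵢ)²/(2·2) − β²/(2·2) + const.
Setting the derivative to zero: Σxᵢ(yᵢ − βxᵢ)/2 − β/2 = 0, so β = Σxᵢyᵢ / (Σxᵢ² + σ²/τ²).
Σxᵢyᵢ = 6·21 + 5·18 + 6·15 = 306; Σxᵢ² = 97; σ²/τ² = 1.
β̂_MAP = 306 / (97 + 1) = 306/98 ≈ 3.122.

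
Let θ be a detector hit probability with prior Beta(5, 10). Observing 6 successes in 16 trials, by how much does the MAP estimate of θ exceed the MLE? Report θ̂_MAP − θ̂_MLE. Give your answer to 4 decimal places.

Posterior is Beta(11, 20); MAP = (11−1)/(31−2) = 10/29 ≈ 0.34483.
MLE ignores the prior: θ̂_MLE = k/n = 6/16 ≈ 0.37500.
Difference = 10/29 − 6/16 = -7/232 ≈ -0.0302.

MAP − MLE = -0.0302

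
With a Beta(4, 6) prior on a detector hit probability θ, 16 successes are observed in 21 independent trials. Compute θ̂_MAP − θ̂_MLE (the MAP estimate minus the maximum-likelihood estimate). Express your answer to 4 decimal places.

MAP − MLE = -0.1067

Posterior is Beta(20, 11); MAP = (20−1)/(31−2) = 19/29 ≈ 0.65517.
MLE ignores the prior: θ̂_MLE = k/n = 16/21 ≈ 0.76190.
Difference = 19/29 − 16/21 = -65/609 ≈ -0.1067.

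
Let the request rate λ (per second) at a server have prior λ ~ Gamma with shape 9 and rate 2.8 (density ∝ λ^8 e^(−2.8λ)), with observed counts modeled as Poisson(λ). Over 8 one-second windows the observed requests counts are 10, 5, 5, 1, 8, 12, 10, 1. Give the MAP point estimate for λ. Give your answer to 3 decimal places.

λ̂_MAP = 5.556

Σxᵢ = 10+5+5+1+8+12+10+1 = 52, with n = 8.
Posterior ∝ λ^8e^(−2.8λ) · λ^52e^(−8λ) = λ^60e^(−10.8λ), i.e. Gamma(shape=61, rate=10.8).
The mode of a Gamma(a, b) with a ≥ 1 (shape–rate) is (a−1)/b = 60/10.8 ≈ 5.556.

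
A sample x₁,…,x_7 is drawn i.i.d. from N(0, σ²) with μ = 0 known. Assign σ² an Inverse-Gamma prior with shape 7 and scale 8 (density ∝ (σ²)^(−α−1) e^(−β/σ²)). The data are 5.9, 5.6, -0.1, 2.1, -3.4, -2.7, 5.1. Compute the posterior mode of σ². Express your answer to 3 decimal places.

σ̂²_MAP = 5.715

Sum of squared deviations about the known mean: SS = (5.9−0)² + (5.6−0)² + (-0.1−0)² + (2.1−0)² + (-3.4−0)² + (-2.7−0)² + (5.1−0)² = 115.45.
The Normal likelihood contributes (σ²)^(−n/2) exp(−SS/(2σ²)), so the posterior is Inverse-Gamma(α + n/2, β + SS/2) = Inverse-Gamma(10.5, 65.725).
The mode of Inverse-Gamma(a, b) is b/(a+1) = 65.725/11.5 ≈ 5.715.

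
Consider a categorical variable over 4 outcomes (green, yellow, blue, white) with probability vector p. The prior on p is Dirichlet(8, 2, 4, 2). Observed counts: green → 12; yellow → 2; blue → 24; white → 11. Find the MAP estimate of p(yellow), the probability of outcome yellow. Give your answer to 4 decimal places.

MAP estimate of p(yellow) = 0.0492

The posterior is Dirichlet(αᵢ + nᵢ) = Dirichlet(20, 4, 28, 13).
For a Dirichlet(a₁,…,a_K) with all aᵢ > 1, the mode has j-th component (aⱼ − 1)/(Σaᵢ − K).
Here Σaᵢ = 65 and K = 4, so p(yellow) = (4 − 1)/(65 − 4) = 3/61 ≈ 0.0492.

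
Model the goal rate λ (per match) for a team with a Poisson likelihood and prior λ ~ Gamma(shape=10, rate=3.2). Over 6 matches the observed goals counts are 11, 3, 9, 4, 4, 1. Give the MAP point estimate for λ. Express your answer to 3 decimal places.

λ̂_MAP = 4.457

Σxᵢ = 11+3+9+4+4+1 = 32, with n = 6.
Posterior ∝ λ^9e^(−3.2λ) · λ^32e^(−6λ) = λ^41e^(−9.2λ), i.e. Gamma(shape=42, rate=9.2).
The mode of a Gamma(a, b) with a ≥ 1 (shape–rate) is (a−1)/b = 41/9.2 ≈ 4.457.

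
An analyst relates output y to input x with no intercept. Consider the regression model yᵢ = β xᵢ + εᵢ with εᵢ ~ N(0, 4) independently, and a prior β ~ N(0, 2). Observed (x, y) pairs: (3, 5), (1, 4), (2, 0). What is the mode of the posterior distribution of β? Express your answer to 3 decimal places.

β̂_MAP = 1.188

log p(β | y) = −Σ(yᵢ − βxᵢ)²/(2·4) − β²/(2·2) + const.
Setting the derivative to zero: Σxᵢ(yᵢ − βxᵢ)/4 − β/2 = 0, so β = Σxᵢyᵢ / (Σxᵢ² + σ²/τ²).
Σxᵢyᵢ = 3·5 + 1·4 + 2·0 = 19; Σxᵢ² = 14; σ²/τ² = 2.
β̂_MAP = 19 / (14 + 2) = 19/16 ≈ 1.188.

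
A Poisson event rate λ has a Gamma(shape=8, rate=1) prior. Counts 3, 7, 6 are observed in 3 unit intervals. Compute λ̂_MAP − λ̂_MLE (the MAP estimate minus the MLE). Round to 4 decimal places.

Σxᵢ = 16. Posterior is Gamma(24, 4); MAP = (24−1)/4 = 23/4 ≈ 5.75000.
MLE = x̄ = 16/3 ≈ 5.33333.
Difference = 23/4 − 16/3 = 5/12 ≈ 0.4167.

MAP − MLE = 0.4167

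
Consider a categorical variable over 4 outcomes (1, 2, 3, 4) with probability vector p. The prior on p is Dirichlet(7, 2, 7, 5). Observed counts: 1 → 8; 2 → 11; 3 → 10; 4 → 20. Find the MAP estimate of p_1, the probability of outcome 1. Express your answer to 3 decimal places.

MAP estimate: 0.212

The posterior is Dirichlet(αᵢ + nᵢ) = Dirichlet(15, 13, 17, 25).
For a Dirichlet(a₁,…,a_K) with all aᵢ > 1, the mode has j-th component (aⱼ − 1)/(Σaᵢ − K).
Here Σaᵢ = 70 and K = 4, so p_1 = (15 − 1)/(70 − 4) = 14/66 ≈ 0.212.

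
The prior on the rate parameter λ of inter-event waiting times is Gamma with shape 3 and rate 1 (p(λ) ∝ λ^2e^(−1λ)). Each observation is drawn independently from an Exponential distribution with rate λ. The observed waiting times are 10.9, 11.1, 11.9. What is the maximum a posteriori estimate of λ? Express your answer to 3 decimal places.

λ̂_MAP = 0.143

The Exponential(rate=λ) likelihood is ∝ λ^n e^(−λΣtᵢ). Here n = 3 and Σtᵢ = 10.9 + 11.1 + 11.9 = 33.9.
Posterior ∝ λ^2e^(−1λ) · λ^3e^(−33.9λ) = λ^5e^(−34.9λ), i.e. Gamma(6, 34.9).
Mode = (a−1)/b = 5/34.9 ≈ 0.143.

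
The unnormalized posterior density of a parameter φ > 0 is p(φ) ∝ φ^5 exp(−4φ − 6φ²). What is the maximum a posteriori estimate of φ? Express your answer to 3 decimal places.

φ̂_MAP = 0.500

ℓ'(φ) = 5/φ − 4 − 12φ. Setting this to zero and multiplying by φ: 12φ² + 4φ − 5 = 0.
φ = (−4 + √(4² + 4·12·5)) / (2·12) = (−4 + √256) / 24 = (−4 + 16)/24 = 1/2.
ℓ''(φ) = −5/φ² − 12 < 0, confirming a maximum.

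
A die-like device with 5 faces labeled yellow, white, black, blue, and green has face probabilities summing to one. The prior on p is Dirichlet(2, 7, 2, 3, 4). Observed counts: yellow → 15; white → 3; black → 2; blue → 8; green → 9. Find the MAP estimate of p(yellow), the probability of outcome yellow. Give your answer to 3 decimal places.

MAP estimate of p(yellow) = 0.320

The posterior is Dirichlet(αᵢ + nᵢ) = Dirichlet(17, 10, 4, 11, 13).
For a Dirichlet(a₁,…,a_K) with all aᵢ > 1, the mode has j-th component (aⱼ − 1)/(Σaᵢ − K).
Here Σaᵢ = 55 and K = 5, so p(yellow) = (17 − 1)/(55 − 5) = 16/50 ≈ 0.320.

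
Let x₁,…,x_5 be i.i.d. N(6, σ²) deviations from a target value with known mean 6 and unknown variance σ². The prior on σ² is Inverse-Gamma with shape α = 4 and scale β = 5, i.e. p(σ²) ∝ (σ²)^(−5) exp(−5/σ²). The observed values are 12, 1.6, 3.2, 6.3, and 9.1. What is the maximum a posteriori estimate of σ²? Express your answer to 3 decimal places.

Sum of squared deviations about the known mean: SS = (12−6)² + (1.6−6)² + (3.2−6)² + (6.3−6)² + (9.1−6)² = 72.9.
The Normal likelihood contributes (σ²)^(−n/2) exp(−SS/(2σ²)), so the posterior is Inverse-Gamma(α + n/2, β + SS/2) = Inverse-Gamma(6.5, 41.45).
The mode of Inverse-Gamma(a, b) is b/(a+1) = 41.45/7.5 ≈ 5.527.

σ̂²_MAP = 5.527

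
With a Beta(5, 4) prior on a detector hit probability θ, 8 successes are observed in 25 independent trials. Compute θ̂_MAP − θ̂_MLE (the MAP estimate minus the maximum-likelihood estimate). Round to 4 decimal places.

Posterior is Beta(13, 21); MAP = (13−1)/(34−2) = 12/32 ≈ 0.37500.
MLE ignores the prior: θ̂_MLE = k/n = 8/25 ≈ 0.32000.
Difference = 12/32 − 8/25 = 11/200 ≈ 0.0550.

MAP − MLE = 0.0550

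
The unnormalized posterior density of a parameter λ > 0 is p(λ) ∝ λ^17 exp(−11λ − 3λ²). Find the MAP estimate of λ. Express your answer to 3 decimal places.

λ̂_MAP = 1.000

ℓ'(λ) = 17/λ − 11 − 6λ. Setting this to zero and multiplying by λ: 6λ² + 11λ − 17 = 0.
λ = (−11 + √(11² + 4·6·17)) / (2·6) = (−11 + √529) / 12 = (−11 + 23)/12 = 1.
ℓ''(λ) = −17/λ² − 6 < 0, confirming a maximum.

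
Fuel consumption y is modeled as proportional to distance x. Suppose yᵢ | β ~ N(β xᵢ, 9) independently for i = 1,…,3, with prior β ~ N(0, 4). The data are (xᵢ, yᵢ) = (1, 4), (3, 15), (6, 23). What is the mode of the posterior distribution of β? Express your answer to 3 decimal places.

β̂_MAP = 3.876

log p(β | y) = −Σ(yᵢ − βxᵢ)²/(2·9) − β²/(2·4) + const.
Setting the derivative to zero: Σxᵢ(yᵢ − βxᵢ)/9 − β/4 = 0, so β = Σxᵢyᵢ / (Σxᵢ² + σ²/τ²).
Σxᵢyᵢ = 1·4 + 3·15 + 6·23 = 187; Σxᵢ² = 46; σ²/τ² = 2.25.
β̂_MAP = 187 / (46 + 2.25) = 187/48.25 ≈ 3.876.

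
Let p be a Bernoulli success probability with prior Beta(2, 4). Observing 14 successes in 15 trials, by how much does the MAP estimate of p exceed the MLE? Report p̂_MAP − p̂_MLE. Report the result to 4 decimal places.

Posterior is Beta(16, 5); MAP = (16−1)/(21−2) = 15/19 ≈ 0.78947.
MLE ignores the prior: p̂_MLE = k/n = 14/15 ≈ 0.93333.
Difference = 15/19 − 14/15 = -41/285 ≈ -0.1439.

MAP − MLE = -0.1439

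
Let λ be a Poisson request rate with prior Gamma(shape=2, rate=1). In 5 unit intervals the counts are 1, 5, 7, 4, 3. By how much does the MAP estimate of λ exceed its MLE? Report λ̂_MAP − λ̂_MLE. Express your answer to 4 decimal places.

Σxᵢ = 20. Posterior is Gamma(22, 6); MAP = (22−1)/6 = 21/6 ≈ 3.50000.
MLE = x̄ = 20/5 ≈ 4.00000.
Difference = 21/6 − 20/5 = -1/2 ≈ -0.5000.

MAP − MLE = -0.5000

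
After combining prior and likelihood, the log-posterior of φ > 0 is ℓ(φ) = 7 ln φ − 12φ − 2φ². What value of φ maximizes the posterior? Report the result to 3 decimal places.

ℓ'(φ) = 7/φ − 12 − 4φ. Setting this to zero and multiplying by φ: 4φ² + 12φ − 7 = 0.
φ = (−12 + √(12² + 4·4·7)) / (2·4) = (−12 + √256) / 8 = (−12 + 16)/8 = 1/2.
ℓ''(φ) = −7/φ² − 4 < 0, confirming a maximum.

φ̂_MAP = 0.500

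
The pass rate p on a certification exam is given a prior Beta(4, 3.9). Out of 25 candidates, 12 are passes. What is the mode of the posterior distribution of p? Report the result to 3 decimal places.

p̂_MAP = 0.485

Prior: Beta(4, 3.9).
Data: 12 successes in 25 trials. The binomial likelihood contributes p^12(1−p)^13, so the posterior is Beta(4+12, 3.9+13) = Beta(16, 16.9).
For Beta(a, b) with a, b > 1 the mode is (a−1)/(a+b−2) = 15/30.9 ≈ 0.485.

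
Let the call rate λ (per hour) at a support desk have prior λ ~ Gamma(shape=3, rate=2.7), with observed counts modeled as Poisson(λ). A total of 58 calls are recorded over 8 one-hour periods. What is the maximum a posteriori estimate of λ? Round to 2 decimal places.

λ̂_MAP = 5.61

Σxᵢ = 58, n = 8.
Posterior ∝ λ^2e^(−2.7λ) · λ^58e^(−8λ) = λ^60e^(−10.7λ), i.e. Gamma(shape=61, rate=10.7).
The mode of a Gamma(a, b) with a ≥ 1 (shape–rate) is (a−1)/b = 60/10.7 ≈ 5.61.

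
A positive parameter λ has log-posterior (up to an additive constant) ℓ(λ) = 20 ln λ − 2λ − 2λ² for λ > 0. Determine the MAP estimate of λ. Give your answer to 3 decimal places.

λ̂_MAP = 2.000

ℓ'(λ) = 20/λ − 2 − 4λ. Setting this to zero and multiplying by λ: 4λ² + 2λ − 20 = 0.
λ = (−2 + √(2² + 4·4·20)) / (2·4) = (−2 + √324) / 8 = (−2 + 18)/8 = 2.
ℓ''(λ) = −20/λ² − 4 < 0, confirming a maximum.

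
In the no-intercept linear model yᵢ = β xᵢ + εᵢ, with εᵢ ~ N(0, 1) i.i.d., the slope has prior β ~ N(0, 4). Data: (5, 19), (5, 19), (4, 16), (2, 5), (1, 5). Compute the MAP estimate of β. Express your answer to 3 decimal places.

β̂_MAP = 3.775

log p(β | y) = −Σ(yᵢ − βxᵢ)²/(2·1) − β²/(2·4) + const.
Setting the derivative to zero: Σxᵢ(yᵢ − βxᵢ)/1 − β/4 = 0, so β = Σxᵢyᵢ / (Σxᵢ² + σ²/τ²).
Σxᵢyᵢ = 5·19 + 5·19 + 4·16 + 2·5 + 1·5 = 269; Σxᵢ² = 71; σ²/τ² = 0.25.
β̂_MAP = 269 / (71 + 0.25) = 269/71.25 ≈ 3.775.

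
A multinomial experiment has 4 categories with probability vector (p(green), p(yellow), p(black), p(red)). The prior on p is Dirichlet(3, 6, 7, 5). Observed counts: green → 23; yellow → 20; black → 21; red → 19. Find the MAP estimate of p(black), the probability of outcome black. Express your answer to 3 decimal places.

MAP estimate of p(black) = 0.270

The posterior is Dirichlet(αᵢ + nᵢ) = Dirichlet(26, 26, 28, 24).
For a Dirichlet(a₁,…,a_K) with all aᵢ > 1, the mode has j-th component (aⱼ − 1)/(Σaᵢ − K).
Here Σaᵢ = 104 and K = 4, so p(black) = (28 − 1)/(104 − 4) = 27/100 ≈ 0.270.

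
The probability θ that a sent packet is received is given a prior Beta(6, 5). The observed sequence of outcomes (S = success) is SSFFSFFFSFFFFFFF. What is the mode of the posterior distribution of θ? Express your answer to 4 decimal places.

Prior: Beta(6, 5).
Data: 4 successes in 16 trials (from the sequence). The binomial likelihood contributes θ^4(1−θ)^12, so the posterior is Beta(6+4, 5+12) = Beta(10, 17).
For Beta(a, b) with a, b > 1 the mode is (a−1)/(a+b−2) = 9/25 ≈ 0.3600.

θ̂_MAP = 0.3600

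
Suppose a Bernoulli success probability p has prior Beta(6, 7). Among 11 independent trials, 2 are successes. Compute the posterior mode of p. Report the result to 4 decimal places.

p̂_MAP = 0.3182

Prior: Beta(6, 7).
Data: 2 successes in 11 trials. The binomial likelihood contributes p^2(1−p)^9, so the posterior is Beta(6+2, 7+9) = Beta(8, 16).
For Beta(a, b) with a, b > 1 the mode is (a−1)/(a+b−2) = 7/22 ≈ 0.3182.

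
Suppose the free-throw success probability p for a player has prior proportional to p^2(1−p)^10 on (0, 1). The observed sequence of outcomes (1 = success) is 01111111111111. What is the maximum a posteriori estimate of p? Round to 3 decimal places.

The prior density ∝ p^2(1−p)^10 is the kernel of Beta(3, 11).
Data: 13 successes in 14 trials (from the sequence). The binomial likelihood contributes p^13(1−p)^1, so the posterior is Beta(3+13, 11+1) = Beta(16, 12).
For Beta(a, b) with a, b > 1 the mode is (a−1)/(a+b−2) = 15/26 ≈ 0.577.

p̂_MAP = 0.577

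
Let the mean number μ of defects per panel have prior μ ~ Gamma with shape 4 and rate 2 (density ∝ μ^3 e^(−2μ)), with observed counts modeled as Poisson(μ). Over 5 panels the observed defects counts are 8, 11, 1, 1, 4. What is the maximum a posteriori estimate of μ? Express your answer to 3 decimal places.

Σxᵢ = 8+11+1+1+4 = 25, with n = 5.
Posterior ∝ μ^3e^(−2μ) · μ^25e^(−5μ) = μ^28e^(−7μ), i.e. Gamma(shape=29, rate=7).
The mode of a Gamma(a, b) with a ≥ 1 (shape–rate) is (a−1)/b = 28/7 ≈ 4.000.

μ̂_MAP = 4.000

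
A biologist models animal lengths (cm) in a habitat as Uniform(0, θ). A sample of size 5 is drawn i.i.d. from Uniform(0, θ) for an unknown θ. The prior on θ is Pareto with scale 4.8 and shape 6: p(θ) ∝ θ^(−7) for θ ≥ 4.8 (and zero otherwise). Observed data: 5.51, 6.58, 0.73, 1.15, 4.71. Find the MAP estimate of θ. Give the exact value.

θ̂_MAP = 6.58

The Uniform(0, θ) likelihood is θ^(−n) for θ ≥ max(xᵢ), zero otherwise. Here max(xᵢ) = 6.58.
Posterior ∝ θ^(−7) · θ^(−5) = θ^(−12) on θ ≥ max(4.8, 6.58) = 6.58.
This density is strictly decreasing in θ, so the posterior mode lies at the lower boundary of the support.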